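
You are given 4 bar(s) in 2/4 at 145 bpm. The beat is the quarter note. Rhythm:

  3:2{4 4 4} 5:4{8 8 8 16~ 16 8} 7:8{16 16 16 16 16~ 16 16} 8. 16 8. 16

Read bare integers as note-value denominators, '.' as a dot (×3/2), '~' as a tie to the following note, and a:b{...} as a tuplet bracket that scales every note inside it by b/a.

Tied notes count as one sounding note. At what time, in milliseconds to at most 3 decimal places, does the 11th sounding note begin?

note 11 onset = 32/7b = 1891.626ms

1. 0.0ms @ 0 + 275.862ms (2/3)
2. 275.862ms @ 2/3 + 275.862ms (2/3)
3. 551.724ms @ 4/3 + 275.862ms (2/3)
4. 827.586ms @ 2 + 165.517ms (2/5)
5. 993.103ms @ 12/5 + 165.517ms (2/5)
6. 1158.621ms @ 14/5 + 165.517ms (2/5)
7. 1324.138ms @ 16/5 + 165.517ms (2/5)
8. 1489.655ms @ 18/5 + 165.517ms (2/5)
9. 1655.172ms @ 4 + 118.227ms (2/7)
10. 1773.399ms @ 30/7 + 118.227ms (2/7)
11. 1891.626ms @ 32/7 + 118.227ms (2/7)
12. 2009.852ms @ 34/7 + 118.227ms (2/7)
13. 2128.079ms @ 36/7 + 236.453ms (4/7)
14. 2364.532ms @ 40/7 + 118.227ms (2/7)
15. 2482.759ms @ 6 + 310.345ms (3/4)
16. 2793.103ms @ 27/4 + 103.448ms (1/4)
17. 2896.552ms @ 7 + 310.345ms (3/4)
18. 3206.897ms @ 31/4 + 103.448ms (1/4)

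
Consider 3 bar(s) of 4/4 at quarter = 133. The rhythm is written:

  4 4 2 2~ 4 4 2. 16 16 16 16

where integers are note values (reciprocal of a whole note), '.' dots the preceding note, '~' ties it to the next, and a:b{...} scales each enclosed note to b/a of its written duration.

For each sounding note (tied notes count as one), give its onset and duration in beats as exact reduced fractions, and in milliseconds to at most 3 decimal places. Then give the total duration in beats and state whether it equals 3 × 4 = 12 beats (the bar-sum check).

1) 0.0ms=0b +451.128ms=1b
2) 451.128ms=1b +451.128ms=1b
3) 902.256ms=2b +902.256ms=2b
4) 1804.511ms=4b +1353.383ms=3b
5) 3157.895ms=7b +451.128ms=1b
6) 3609.023ms=8b +1353.383ms=3b
7) 4962.406ms=11b +112.782ms=1/4b
8) 5075.188ms=45/4b +112.782ms=1/4b
9) 5187.97ms=23/2b +112.782ms=1/4b
10) 5300.752ms=47/4b +112.782ms=1/4b
Σ=12b of 12 (133bpm 4/4) — PASS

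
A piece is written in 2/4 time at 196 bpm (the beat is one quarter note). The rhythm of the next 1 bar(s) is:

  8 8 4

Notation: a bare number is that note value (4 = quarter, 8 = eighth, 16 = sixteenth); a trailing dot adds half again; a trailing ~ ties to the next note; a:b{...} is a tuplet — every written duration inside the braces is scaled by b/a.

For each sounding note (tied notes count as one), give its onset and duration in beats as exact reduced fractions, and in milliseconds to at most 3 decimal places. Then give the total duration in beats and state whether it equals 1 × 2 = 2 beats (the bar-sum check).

1) 0.0ms=0b +153.061ms=1/2b
2) 153.061ms=1/2b +153.061ms=1/2b
3) 306.122ms=1b +306.122ms=1b
Σ=2b of 2 (196bpm 2/4) — PASS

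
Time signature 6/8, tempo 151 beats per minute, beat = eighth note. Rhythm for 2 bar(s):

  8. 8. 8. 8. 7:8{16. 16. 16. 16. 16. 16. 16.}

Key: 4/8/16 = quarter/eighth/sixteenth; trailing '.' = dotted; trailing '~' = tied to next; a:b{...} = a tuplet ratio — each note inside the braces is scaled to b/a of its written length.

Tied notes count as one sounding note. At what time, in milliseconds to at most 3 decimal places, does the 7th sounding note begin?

note 7 onset = 54/7b = 3065.279ms

1. 0.0ms @ 0 + 596.026ms (3/2)
2. 596.026ms @ 3/2 + 596.026ms (3/2)
3. 1192.053ms @ 3 + 596.026ms (3/2)
4. 1788.079ms @ 9/2 + 596.026ms (3/2)
5. 2384.106ms @ 6 + 340.587ms (6/7)
6. 2724.693ms @ 48/7 + 340.587ms (6/7)
7. 3065.279ms @ 54/7 + 340.587ms (6/7)
8. 3405.866ms @ 60/7 + 340.587ms (6/7)
9. 3746.452ms @ 66/7 + 340.587ms (6/7)
10. 4087.039ms @ 72/7 + 340.587ms (6/7)
11. 4427.625ms @ 78/7 + 340.587ms (6/7)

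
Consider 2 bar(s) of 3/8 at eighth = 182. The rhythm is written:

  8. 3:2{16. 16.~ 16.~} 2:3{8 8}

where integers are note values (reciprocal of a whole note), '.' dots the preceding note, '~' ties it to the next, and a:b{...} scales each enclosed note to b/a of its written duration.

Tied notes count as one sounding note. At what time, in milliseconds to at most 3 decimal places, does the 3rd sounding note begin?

1. 0.0ms @ 0 + 494.505ms (3/2)
2. 494.505ms @ 3/2 + 164.835ms (1/2)
3. 659.341ms @ 2 + 824.176ms (5/2)
4. 1483.516ms @ 9/2 + 494.505ms (3/2)

note 3 onset = 2b = 659.341ms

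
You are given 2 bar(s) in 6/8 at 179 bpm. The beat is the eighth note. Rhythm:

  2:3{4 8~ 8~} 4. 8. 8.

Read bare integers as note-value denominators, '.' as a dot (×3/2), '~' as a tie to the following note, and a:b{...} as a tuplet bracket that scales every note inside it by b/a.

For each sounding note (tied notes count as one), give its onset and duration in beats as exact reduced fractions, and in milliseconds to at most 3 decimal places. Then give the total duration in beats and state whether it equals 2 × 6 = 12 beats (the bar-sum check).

1) 0.0ms=0b +1005.587ms=3b
2) 1005.587ms=3b +2011.173ms=6b
3) 3016.76ms=9b +502.793ms=3/2b
4) 3519.553ms=21/2b +502.793ms=3/2b
Σ=12b of 12 (179bpm 6/8) — PASS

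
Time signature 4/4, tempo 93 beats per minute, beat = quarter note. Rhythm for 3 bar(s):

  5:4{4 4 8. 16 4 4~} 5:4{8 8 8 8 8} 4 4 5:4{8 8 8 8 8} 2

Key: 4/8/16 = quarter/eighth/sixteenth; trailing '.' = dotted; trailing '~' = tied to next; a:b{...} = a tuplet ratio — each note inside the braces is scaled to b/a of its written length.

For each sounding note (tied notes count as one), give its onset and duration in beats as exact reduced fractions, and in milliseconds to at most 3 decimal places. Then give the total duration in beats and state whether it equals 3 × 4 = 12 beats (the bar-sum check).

1) 0.0ms=0b +516.129ms=4/5b
2) 516.129ms=4/5b +516.129ms=4/5b
3) 1032.258ms=8/5b +387.097ms=3/5b
4) 1419.355ms=11/5b +129.032ms=1/5b
5) 1548.387ms=12/5b +516.129ms=4/5b
6) 2064.516ms=16/5b +774.194ms=6/5b
7) 2838.71ms=22/5b +258.065ms=2/5b
8) 3096.774ms=24/5b +258.065ms=2/5b
9) 3354.839ms=26/5b +258.065ms=2/5b
10) 3612.903ms=28/5b +258.065ms=2/5b
11) 3870.968ms=6b +645.161ms=1b
12) 4516.129ms=7b +645.161ms=1b
13) 5161.29ms=8b +258.065ms=2/5b
14) 5419.355ms=42/5b +258.065ms=2/5b
15) 5677.419ms=44/5b +258.065ms=2/5b
16) 5935.484ms=46/5b +258.065ms=2/5b
17) 6193.548ms=48/5b +258.065ms=2/5b
18) 6451.613ms=10b +1290.323ms=2b
Σ=12b of 12 (93bpm 4/4) — PASS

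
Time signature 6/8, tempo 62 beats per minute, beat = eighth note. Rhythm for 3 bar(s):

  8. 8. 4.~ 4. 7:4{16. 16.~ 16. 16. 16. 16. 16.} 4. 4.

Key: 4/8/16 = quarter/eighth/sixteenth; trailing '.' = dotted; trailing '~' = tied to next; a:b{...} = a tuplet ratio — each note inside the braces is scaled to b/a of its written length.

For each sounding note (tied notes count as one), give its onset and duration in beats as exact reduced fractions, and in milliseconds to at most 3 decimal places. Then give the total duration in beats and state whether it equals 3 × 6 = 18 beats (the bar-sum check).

1) 0.0ms=0b +1451.613ms=3/2b
2) 1451.613ms=3/2b +1451.613ms=3/2b
3) 2903.226ms=3b +5806.452ms=6b
4) 8709.677ms=9b +414.747ms=3/7b
5) 9124.424ms=66/7b +829.493ms=6/7b
6) 9953.917ms=72/7b +414.747ms=3/7b
7) 10368.664ms=75/7b +414.747ms=3/7b
8) 10783.41ms=78/7b +414.747ms=3/7b
9) 11198.157ms=81/7b +414.747ms=3/7b
10) 11612.903ms=12b +2903.226ms=3b
11) 14516.129ms=15b +2903.226ms=3b
Σ=18b of 18 (62bpm 6/8) — PASS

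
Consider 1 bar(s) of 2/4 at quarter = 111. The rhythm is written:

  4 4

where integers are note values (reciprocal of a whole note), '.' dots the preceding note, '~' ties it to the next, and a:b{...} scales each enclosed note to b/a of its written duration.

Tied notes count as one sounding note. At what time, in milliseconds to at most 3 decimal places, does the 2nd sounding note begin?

note 2 onset = 1b = 540.541ms

1. 0.0ms @ 0 + 540.541ms (1)
2. 540.541ms @ 1 + 540.541ms (1)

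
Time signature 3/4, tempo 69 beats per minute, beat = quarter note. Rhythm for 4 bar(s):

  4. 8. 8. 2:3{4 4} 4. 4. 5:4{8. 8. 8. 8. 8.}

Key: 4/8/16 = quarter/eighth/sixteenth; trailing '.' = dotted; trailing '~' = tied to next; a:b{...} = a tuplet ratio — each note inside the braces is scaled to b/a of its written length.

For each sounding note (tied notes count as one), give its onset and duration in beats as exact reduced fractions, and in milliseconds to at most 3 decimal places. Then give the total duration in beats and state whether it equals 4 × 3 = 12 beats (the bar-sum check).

1) 0.0ms=0b +1304.348ms=3/2b
2) 1304.348ms=3/2b +652.174ms=3/4b
3) 1956.522ms=9/4b +652.174ms=3/4b
4) 2608.696ms=3b +1304.348ms=3/2b
5) 3913.043ms=9/2b +1304.348ms=3/2b
6) 5217.391ms=6b +1304.348ms=3/2b
7) 6521.739ms=15/2b +1304.348ms=3/2b
8) 7826.087ms=9b +521.739ms=3/5b
9) 8347.826ms=48/5b +521.739ms=3/5b
10) 8869.565ms=51/5b +521.739ms=3/5b
11) 9391.304ms=54/5b +521.739ms=3/5b
12) 9913.043ms=57/5b +521.739ms=3/5b
Σ=12b of 12 (69bpm 3/4) — PASS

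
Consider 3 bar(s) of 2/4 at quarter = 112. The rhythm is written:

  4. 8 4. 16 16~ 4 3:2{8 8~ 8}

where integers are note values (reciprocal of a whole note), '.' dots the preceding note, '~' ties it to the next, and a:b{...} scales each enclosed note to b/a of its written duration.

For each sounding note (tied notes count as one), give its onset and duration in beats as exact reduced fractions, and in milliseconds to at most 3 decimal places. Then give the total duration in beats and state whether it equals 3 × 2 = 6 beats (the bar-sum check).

1) 0.0ms=0b +803.571ms=3/2b
2) 803.571ms=3/2b +267.857ms=1/2b
3) 1071.429ms=2b +803.571ms=3/2b
4) 1875.0ms=7/2b +133.929ms=1/4b
5) 2008.929ms=15/4b +669.643ms=5/4b
6) 2678.571ms=5b +178.571ms=1/3b
7) 2857.143ms=16/3b +357.143ms=2/3b
Σ=6b of 6 (112bpm 2/4) — PASS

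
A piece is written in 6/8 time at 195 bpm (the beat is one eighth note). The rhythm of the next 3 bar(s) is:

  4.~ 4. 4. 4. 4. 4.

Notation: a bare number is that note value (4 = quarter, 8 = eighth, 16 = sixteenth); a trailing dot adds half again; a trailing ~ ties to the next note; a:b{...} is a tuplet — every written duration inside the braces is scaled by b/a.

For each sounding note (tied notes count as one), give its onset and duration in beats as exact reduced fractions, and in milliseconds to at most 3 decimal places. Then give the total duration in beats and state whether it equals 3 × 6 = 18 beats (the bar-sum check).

1) 0.0ms=0b +1846.154ms=6b
2) 1846.154ms=6b +923.077ms=3b
3) 2769.231ms=9b +923.077ms=3b
4) 3692.308ms=12b +923.077ms=3b
5) 4615.385ms=15b +923.077ms=3b
Σ=18b of 18 (195bpm 6/8) — PASS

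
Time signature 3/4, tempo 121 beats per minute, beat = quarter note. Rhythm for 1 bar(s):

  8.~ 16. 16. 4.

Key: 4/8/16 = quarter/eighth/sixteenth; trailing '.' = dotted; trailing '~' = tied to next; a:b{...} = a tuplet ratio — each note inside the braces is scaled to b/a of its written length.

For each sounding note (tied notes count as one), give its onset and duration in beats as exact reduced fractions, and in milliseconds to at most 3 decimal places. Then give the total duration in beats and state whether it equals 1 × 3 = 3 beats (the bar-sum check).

1) 0.0ms=0b +557.851ms=9/8b
2) 557.851ms=9/8b +185.95ms=3/8b
3) 743.802ms=3/2b +743.802ms=3/2b
Σ=3b of 3 (121bpm 3/4) — PASS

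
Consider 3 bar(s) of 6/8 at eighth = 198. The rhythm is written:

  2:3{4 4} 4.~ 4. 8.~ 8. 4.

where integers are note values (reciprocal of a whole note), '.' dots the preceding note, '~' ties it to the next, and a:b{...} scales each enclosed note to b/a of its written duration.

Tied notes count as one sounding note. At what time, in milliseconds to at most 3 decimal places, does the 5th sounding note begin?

1. 0.0ms @ 0 + 909.091ms (3)
2. 909.091ms @ 3 + 909.091ms (3)
3. 1818.182ms @ 6 + 1818.182ms (6)
4. 3636.364ms @ 12 + 909.091ms (3)
5. 4545.455ms @ 15 + 909.091ms (3)

note 5 onset = 15b = 4545.455ms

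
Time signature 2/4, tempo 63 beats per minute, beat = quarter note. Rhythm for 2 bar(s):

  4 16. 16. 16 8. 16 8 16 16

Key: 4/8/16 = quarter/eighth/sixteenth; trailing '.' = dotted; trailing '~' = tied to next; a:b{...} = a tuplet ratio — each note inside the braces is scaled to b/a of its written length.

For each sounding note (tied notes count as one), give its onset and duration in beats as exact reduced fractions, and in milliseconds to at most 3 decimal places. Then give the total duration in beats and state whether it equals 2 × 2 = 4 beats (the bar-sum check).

1) 0.0ms=0b +952.381ms=1b
2) 952.381ms=1b +357.143ms=3/8b
3) 1309.524ms=11/8b +357.143ms=3/8b
4) 1666.667ms=7/4b +238.095ms=1/4b
5) 1904.762ms=2b +714.286ms=3/4b
6) 2619.048ms=11/4b +238.095ms=1/4b
7) 2857.143ms=3b +476.19ms=1/2b
8) 3333.333ms=7/2b +238.095ms=1/4b
9) 3571.429ms=15/4b +238.095ms=1/4b
Σ=4b of 4 (63bpm 2/4) — PASS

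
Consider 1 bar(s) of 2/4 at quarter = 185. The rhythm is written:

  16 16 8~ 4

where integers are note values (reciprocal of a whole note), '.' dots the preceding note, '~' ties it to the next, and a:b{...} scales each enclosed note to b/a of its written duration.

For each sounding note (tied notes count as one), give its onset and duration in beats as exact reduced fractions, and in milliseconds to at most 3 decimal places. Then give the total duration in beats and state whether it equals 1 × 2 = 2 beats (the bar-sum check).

1) 0.0ms=0b +81.081ms=1/4b
2) 81.081ms=1/4b +81.081ms=1/4b
3) 162.162ms=1/2b +486.486ms=3/2b
Σ=2b of 2 (185bpm 2/4) — PASS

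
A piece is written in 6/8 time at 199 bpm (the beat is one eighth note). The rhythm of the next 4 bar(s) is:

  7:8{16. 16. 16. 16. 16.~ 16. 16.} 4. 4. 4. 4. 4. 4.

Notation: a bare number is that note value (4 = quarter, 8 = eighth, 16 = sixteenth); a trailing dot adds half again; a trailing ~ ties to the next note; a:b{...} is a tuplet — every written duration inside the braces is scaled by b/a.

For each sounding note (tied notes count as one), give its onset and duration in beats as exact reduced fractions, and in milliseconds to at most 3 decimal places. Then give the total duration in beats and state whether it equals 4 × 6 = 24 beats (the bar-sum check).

1) 0.0ms=0b +258.435ms=6/7b
2) 258.435ms=6/7b +258.435ms=6/7b
3) 516.87ms=12/7b +258.435ms=6/7b
4) 775.305ms=18/7b +258.435ms=6/7b
5) 1033.74ms=24/7b +516.87ms=12/7b
6) 1550.61ms=36/7b +258.435ms=6/7b
7) 1809.045ms=6b +904.523ms=3b
8) 2713.568ms=9b +904.523ms=3b
9) 3618.09ms=12b +904.523ms=3b
10) 4522.613ms=15b +904.523ms=3b
11) 5427.136ms=18b +904.523ms=3b
12) 6331.658ms=21b +904.523ms=3b
Σ=24b of 24 (199bpm 6/8) — PASS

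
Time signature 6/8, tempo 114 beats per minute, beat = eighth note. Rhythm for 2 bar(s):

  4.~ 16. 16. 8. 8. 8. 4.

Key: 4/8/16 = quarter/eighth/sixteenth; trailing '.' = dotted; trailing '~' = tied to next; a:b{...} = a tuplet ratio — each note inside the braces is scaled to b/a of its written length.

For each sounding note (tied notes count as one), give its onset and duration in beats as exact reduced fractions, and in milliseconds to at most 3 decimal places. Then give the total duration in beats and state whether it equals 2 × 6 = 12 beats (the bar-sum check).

1) 0.0ms=0b +1973.684ms=15/4b
2) 1973.684ms=15/4b +394.737ms=3/4b
3) 2368.421ms=9/2b +789.474ms=3/2b
4) 3157.895ms=6b +789.474ms=3/2b
5) 3947.368ms=15/2b +789.474ms=3/2b
6) 4736.842ms=9b +1578.947ms=3b
Σ=12b of 12 (114bpm 6/8) — PASS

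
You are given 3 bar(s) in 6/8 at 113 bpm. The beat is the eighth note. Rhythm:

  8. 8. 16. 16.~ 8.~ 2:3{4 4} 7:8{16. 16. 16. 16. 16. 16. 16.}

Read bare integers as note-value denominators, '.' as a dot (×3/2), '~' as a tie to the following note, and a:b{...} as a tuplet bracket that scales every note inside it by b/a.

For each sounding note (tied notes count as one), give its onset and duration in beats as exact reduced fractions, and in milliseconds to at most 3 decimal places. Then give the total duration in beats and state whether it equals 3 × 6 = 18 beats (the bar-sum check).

1) 0.0ms=0b +796.46ms=3/2b
2) 796.46ms=3/2b +796.46ms=3/2b
3) 1592.92ms=3b +398.23ms=3/4b
4) 1991.15ms=15/4b +2787.611ms=21/4b
5) 4778.761ms=9b +1592.92ms=3b
6) 6371.681ms=12b +455.12ms=6/7b
7) 6826.802ms=90/7b +455.12ms=6/7b
8) 7281.922ms=96/7b +455.12ms=6/7b
9) 7737.042ms=102/7b +455.12ms=6/7b
10) 8192.162ms=108/7b +455.12ms=6/7b
11) 8647.282ms=114/7b +455.12ms=6/7b
12) 9102.402ms=120/7b +455.12ms=6/7b
Σ=18b of 18 (113bpm 6/8) — PASS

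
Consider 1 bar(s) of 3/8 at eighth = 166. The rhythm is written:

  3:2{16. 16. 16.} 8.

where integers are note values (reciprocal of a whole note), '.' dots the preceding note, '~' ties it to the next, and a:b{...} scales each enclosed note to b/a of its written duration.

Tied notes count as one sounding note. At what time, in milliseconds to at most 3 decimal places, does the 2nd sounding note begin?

1. 0.0ms @ 0 + 180.723ms (1/2)
2. 180.723ms @ 1/2 + 180.723ms (1/2)
3. 361.446ms @ 1 + 180.723ms (1/2)
4. 542.169ms @ 3/2 + 542.169ms (3/2)

note 2 onset = 1/2b = 180.723ms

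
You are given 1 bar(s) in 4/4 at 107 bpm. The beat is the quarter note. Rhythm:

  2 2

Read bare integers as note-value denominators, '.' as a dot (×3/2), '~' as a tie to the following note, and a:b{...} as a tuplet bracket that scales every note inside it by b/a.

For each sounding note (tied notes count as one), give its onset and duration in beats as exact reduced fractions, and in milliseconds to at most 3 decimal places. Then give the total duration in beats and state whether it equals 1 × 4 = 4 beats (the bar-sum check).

1) 0.0ms=0b +1121.495ms=2b
2) 1121.495ms=2b +1121.495ms=2b
Σ=4b of 4 (107bpm 4/4) — PASS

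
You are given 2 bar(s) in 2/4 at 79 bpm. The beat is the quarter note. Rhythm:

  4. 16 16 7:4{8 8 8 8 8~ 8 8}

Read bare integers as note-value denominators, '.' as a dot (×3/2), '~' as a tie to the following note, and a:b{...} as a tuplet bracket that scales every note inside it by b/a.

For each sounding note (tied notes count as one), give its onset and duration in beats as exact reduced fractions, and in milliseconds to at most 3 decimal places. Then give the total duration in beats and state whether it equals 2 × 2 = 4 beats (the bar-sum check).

1) 0.0ms=0b +1139.241ms=3/2b
2) 1139.241ms=3/2b +189.873ms=1/4b
3) 1329.114ms=7/4b +189.873ms=1/4b
4) 1518.987ms=2b +216.998ms=2/7b
5) 1735.986ms=16/7b +216.998ms=2/7b
6) 1952.984ms=18/7b +216.998ms=2/7b
7) 2169.982ms=20/7b +216.998ms=2/7b
8) 2386.98ms=22/7b +433.996ms=4/7b
9) 2820.976ms=26/7b +216.998ms=2/7b
Σ=4b of 4 (79bpm 2/4) — PASS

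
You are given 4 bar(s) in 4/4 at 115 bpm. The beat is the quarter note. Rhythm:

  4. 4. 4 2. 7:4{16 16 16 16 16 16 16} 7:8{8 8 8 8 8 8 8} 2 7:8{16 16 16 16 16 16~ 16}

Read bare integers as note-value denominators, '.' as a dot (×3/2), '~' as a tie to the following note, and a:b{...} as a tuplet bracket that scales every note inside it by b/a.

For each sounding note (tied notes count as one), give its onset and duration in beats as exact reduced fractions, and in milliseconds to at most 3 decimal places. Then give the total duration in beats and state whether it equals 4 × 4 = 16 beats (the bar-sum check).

1) 0.0ms=0b +782.609ms=3/2b
2) 782.609ms=3/2b +782.609ms=3/2b
3) 1565.217ms=3b +521.739ms=1b
4) 2086.957ms=4b +1565.217ms=3b
5) 3652.174ms=7b +74.534ms=1/7b
6) 3726.708ms=50/7b +74.534ms=1/7b
7) 3801.242ms=51/7b +74.534ms=1/7b
8) 3875.776ms=52/7b +74.534ms=1/7b
9) 3950.311ms=53/7b +74.534ms=1/7b
10) 4024.845ms=54/7b +74.534ms=1/7b
11) 4099.379ms=55/7b +74.534ms=1/7b
12) 4173.913ms=8b +298.137ms=4/7b
13) 4472.05ms=60/7b +298.137ms=4/7b
14) 4770.186ms=64/7b +298.137ms=4/7b
15) 5068.323ms=68/7b +298.137ms=4/7b
16) 5366.46ms=72/7b +298.137ms=4/7b
17) 5664.596ms=76/7b +298.137ms=4/7b
18) 5962.733ms=80/7b +298.137ms=4/7b
19) 6260.87ms=12b +1043.478ms=2b
20) 7304.348ms=14b +149.068ms=2/7b
21) 7453.416ms=100/7b +149.068ms=2/7b
22) 7602.484ms=102/7b +149.068ms=2/7b
23) 7751.553ms=104/7b +149.068ms=2/7b
24) 7900.621ms=106/7b +149.068ms=2/7b
25) 8049.689ms=108/7b +298.137ms=4/7b
Σ=16b of 16 (115bpm 4/4) — PASS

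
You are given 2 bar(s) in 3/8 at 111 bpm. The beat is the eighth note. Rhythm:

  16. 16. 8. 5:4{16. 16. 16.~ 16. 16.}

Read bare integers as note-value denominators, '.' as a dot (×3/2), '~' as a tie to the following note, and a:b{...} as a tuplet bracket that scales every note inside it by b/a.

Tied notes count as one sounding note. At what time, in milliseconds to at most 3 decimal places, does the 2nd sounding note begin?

1. 0.0ms @ 0 + 405.405ms (3/4)
2. 405.405ms @ 3/4 + 405.405ms (3/4)
3. 810.811ms @ 3/2 + 810.811ms (3/2)
4. 1621.622ms @ 3 + 324.324ms (3/5)
5. 1945.946ms @ 18/5 + 324.324ms (3/5)
6. 2270.27ms @ 21/5 + 648.649ms (6/5)
7. 2918.919ms @ 27/5 + 324.324ms (3/5)

note 2 onset = 3/4b = 405.405ms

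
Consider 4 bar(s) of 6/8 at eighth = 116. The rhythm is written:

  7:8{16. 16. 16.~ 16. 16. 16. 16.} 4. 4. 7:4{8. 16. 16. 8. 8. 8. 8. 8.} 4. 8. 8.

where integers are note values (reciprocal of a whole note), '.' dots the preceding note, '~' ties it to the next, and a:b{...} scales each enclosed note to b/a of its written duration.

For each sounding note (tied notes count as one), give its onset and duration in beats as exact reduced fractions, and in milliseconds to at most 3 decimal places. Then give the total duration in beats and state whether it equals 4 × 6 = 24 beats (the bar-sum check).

1) 0.0ms=0b +443.35ms=6/7b
2) 443.35ms=6/7b +443.35ms=6/7b
3) 886.7ms=12/7b +886.7ms=12/7b
4) 1773.399ms=24/7b +443.35ms=6/7b
5) 2216.749ms=30/7b +443.35ms=6/7b
6) 2660.099ms=36/7b +443.35ms=6/7b
7) 3103.448ms=6b +1551.724ms=3b
8) 4655.172ms=9b +1551.724ms=3b
9) 6206.897ms=12b +443.35ms=6/7b
10) 6650.246ms=90/7b +221.675ms=3/7b
11) 6871.921ms=93/7b +221.675ms=3/7b
12) 7093.596ms=96/7b +443.35ms=6/7b
13) 7536.946ms=102/7b +443.35ms=6/7b
14) 7980.296ms=108/7b +443.35ms=6/7b
15) 8423.645ms=114/7b +443.35ms=6/7b
16) 8866.995ms=120/7b +443.35ms=6/7b
17) 9310.345ms=18b +1551.724ms=3b
18) 10862.069ms=21b +775.862ms=3/2b
19) 11637.931ms=45/2b +775.862ms=3/2b
Σ=24b of 24 (116bpm 6/8) — PASS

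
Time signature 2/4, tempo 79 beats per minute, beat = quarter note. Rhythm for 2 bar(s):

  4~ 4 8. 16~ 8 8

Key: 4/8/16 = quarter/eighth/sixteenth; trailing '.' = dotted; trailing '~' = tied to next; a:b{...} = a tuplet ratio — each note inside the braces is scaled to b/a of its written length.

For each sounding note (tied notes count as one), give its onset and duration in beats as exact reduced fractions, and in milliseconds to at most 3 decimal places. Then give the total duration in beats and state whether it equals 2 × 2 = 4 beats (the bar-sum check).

1) 0.0ms=0b +1518.987ms=2b
2) 1518.987ms=2b +569.62ms=3/4b
3) 2088.608ms=11/4b +569.62ms=3/4b
4) 2658.228ms=7/2b +379.747ms=1/2b
Σ=4b of 4 (79bpm 2/4) — PASS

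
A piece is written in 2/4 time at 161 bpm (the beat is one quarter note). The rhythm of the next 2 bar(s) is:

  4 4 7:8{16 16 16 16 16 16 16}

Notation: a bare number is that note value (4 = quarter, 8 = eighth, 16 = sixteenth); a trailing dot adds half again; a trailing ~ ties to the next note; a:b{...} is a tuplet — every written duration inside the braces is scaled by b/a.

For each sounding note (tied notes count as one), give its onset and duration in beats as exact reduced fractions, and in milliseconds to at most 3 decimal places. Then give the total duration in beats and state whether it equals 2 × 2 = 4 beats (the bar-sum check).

1) 0.0ms=0b +372.671ms=1b
2) 372.671ms=1b +372.671ms=1b
3) 745.342ms=2b +106.477ms=2/7b
4) 851.819ms=16/7b +106.477ms=2/7b
5) 958.296ms=18/7b +106.477ms=2/7b
6) 1064.774ms=20/7b +106.477ms=2/7b
7) 1171.251ms=22/7b +106.477ms=2/7b
8) 1277.728ms=24/7b +106.477ms=2/7b
9) 1384.206ms=26/7b +106.477ms=2/7b
Σ=4b of 4 (161bpm 2/4) — PASS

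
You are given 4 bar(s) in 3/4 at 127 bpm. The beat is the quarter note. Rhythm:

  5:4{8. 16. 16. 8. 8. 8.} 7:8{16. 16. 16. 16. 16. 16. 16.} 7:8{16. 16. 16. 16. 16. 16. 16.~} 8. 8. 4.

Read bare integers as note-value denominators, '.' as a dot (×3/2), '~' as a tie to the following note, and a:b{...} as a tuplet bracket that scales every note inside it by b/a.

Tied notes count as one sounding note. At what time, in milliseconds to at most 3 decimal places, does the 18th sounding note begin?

1. 0.0ms @ 0 + 283.465ms (3/5)
2. 283.465ms @ 3/5 + 141.732ms (3/10)
3. 425.197ms @ 9/10 + 141.732ms (3/10)
4. 566.929ms @ 6/5 + 283.465ms (3/5)
5. 850.394ms @ 9/5 + 283.465ms (3/5)
6. 1133.858ms @ 12/5 + 283.465ms (3/5)
7. 1417.323ms @ 3 + 202.475ms (3/7)
8. 1619.798ms @ 24/7 + 202.475ms (3/7)
9. 1822.272ms @ 27/7 + 202.475ms (3/7)
10. 2024.747ms @ 30/7 + 202.475ms (3/7)
11. 2227.222ms @ 33/7 + 202.475ms (3/7)
12. 2429.696ms @ 36/7 + 202.475ms (3/7)
13. 2632.171ms @ 39/7 + 202.475ms (3/7)
14. 2834.646ms @ 6 + 202.475ms (3/7)
15. 3037.12ms @ 45/7 + 202.475ms (3/7)
16. 3239.595ms @ 48/7 + 202.475ms (3/7)
17. 3442.07ms @ 51/7 + 202.475ms (3/7)
18. 3644.544ms @ 54/7 + 202.475ms (3/7)
19. 3847.019ms @ 57/7 + 202.475ms (3/7)
20. 4049.494ms @ 60/7 + 556.805ms (33/28)
21. 4606.299ms @ 39/4 + 354.331ms (3/4)
22. 4960.63ms @ 21/2 + 708.661ms (3/2)

note 18 onset = 54/7b = 3644.544ms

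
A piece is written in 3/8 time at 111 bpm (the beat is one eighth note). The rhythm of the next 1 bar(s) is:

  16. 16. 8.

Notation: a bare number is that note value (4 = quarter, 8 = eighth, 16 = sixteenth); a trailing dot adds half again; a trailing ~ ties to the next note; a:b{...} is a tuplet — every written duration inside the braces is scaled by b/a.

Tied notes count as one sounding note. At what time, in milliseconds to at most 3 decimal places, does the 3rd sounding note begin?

note 3 onset = 3/2b = 810.811ms

1. 0.0ms @ 0 + 405.405ms (3/4)
2. 405.405ms @ 3/4 + 405.405ms (3/4)
3. 810.811ms @ 3/2 + 810.811ms (3/2)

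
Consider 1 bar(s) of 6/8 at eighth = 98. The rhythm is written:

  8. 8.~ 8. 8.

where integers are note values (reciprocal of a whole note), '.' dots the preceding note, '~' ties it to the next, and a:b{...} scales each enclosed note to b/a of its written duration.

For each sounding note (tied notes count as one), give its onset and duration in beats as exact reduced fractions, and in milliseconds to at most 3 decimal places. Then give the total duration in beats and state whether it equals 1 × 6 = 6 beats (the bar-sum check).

1) 0.0ms=0b +918.367ms=3/2b
2) 918.367ms=3/2b +1836.735ms=3b
3) 2755.102ms=9/2b +918.367ms=3/2b
Σ=6b of 6 (98bpm 6/8) — PASS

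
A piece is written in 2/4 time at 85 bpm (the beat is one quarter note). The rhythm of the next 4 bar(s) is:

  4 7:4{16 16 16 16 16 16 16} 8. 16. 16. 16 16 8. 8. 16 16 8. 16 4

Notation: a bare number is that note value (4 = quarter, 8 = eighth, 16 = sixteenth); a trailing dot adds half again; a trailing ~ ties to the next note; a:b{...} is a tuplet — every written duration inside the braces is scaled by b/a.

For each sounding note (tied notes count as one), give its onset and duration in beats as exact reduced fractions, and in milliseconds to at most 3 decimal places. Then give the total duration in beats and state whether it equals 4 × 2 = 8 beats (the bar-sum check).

1) 0.0ms=0b +705.882ms=1b
2) 705.882ms=1b +100.84ms=1/7b
3) 806.723ms=8/7b +100.84ms=1/7b
4) 907.563ms=9/7b +100.84ms=1/7b
5) 1008.403ms=10/7b +100.84ms=1/7b
6) 1109.244ms=11/7b +100.84ms=1/7b
7) 1210.084ms=12/7b +100.84ms=1/7b
8) 1310.924ms=13/7b +100.84ms=1/7b
9) 1411.765ms=2b +529.412ms=3/4b
10) 1941.176ms=11/4b +264.706ms=3/8b
11) 2205.882ms=25/8b +264.706ms=3/8b
12) 2470.588ms=7/2b +176.471ms=1/4b
13) 2647.059ms=15/4b +176.471ms=1/4b
14) 2823.529ms=4b +529.412ms=3/4b
15) 3352.941ms=19/4b +529.412ms=3/4b
16) 3882.353ms=11/2b +176.471ms=1/4b
17) 4058.824ms=23/4b +176.471ms=1/4b
18) 4235.294ms=6b +529.412ms=3/4b
19) 4764.706ms=27/4b +176.471ms=1/4b
20) 4941.176ms=7b +705.882ms=1b
Σ=8b of 8 (85bpm 2/4) — PASS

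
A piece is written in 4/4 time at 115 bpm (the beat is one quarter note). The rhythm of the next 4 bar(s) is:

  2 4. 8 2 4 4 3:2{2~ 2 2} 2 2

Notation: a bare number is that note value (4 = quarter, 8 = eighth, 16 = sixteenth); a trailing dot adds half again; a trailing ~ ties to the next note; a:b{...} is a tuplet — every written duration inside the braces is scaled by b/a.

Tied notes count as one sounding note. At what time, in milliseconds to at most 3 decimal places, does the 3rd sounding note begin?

note 3 onset = 7/2b = 1826.087ms

1. 0.0ms @ 0 + 1043.478ms (2)
2. 1043.478ms @ 2 + 782.609ms (3/2)
3. 1826.087ms @ 7/2 + 260.87ms (1/2)
4. 2086.957ms @ 4 + 1043.478ms (2)
5. 3130.435ms @ 6 + 521.739ms (1)
6. 3652.174ms @ 7 + 521.739ms (1)
7. 4173.913ms @ 8 + 1391.304ms (8/3)
8. 5565.217ms @ 32/3 + 695.652ms (4/3)
9. 6260.87ms @ 12 + 1043.478ms (2)
10. 7304.348ms @ 14 + 1043.478ms (2)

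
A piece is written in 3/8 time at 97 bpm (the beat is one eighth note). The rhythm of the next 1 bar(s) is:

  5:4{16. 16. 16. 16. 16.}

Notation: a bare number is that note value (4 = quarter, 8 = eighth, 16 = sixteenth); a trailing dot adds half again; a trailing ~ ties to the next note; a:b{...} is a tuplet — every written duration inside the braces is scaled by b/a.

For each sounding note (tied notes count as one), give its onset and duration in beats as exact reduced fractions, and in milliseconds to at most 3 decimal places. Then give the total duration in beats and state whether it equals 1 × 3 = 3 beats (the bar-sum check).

1) 0.0ms=0b +371.134ms=3/5b
2) 371.134ms=3/5b +371.134ms=3/5b
3) 742.268ms=6/5b +371.134ms=3/5b
4) 1113.402ms=9/5b +371.134ms=3/5b
5) 1484.536ms=12/5b +371.134ms=3/5b
Σ=3b of 3 (97bpm 3/8) — PASS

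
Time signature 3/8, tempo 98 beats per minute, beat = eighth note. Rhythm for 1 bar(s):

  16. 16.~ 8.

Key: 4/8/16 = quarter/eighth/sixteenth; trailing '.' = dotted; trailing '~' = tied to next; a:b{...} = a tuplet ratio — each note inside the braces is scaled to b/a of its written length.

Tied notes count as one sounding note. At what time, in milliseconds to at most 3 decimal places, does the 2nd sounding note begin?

1. 0.0ms @ 0 + 459.184ms (3/4)
2. 459.184ms @ 3/4 + 1377.551ms (9/4)

note 2 onset = 3/4b = 459.184ms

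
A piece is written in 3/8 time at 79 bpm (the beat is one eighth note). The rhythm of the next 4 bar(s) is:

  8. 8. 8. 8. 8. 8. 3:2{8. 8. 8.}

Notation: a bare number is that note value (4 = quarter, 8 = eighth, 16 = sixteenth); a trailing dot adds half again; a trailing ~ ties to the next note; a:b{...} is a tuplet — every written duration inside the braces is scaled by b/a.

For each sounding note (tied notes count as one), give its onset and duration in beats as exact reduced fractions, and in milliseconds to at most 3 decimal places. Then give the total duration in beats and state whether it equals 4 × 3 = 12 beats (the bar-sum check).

1) 0.0ms=0b +1139.241ms=3/2b
2) 1139.241ms=3/2b +1139.241ms=3/2b
3) 2278.481ms=3b +1139.241ms=3/2b
4) 3417.722ms=9/2b +1139.241ms=3/2b
5) 4556.962ms=6b +1139.241ms=3/2b
6) 5696.203ms=15/2b +1139.241ms=3/2b
7) 6835.443ms=9b +759.494ms=1b
8) 7594.937ms=10b +759.494ms=1b
9) 8354.43ms=11b +759.494ms=1b
Σ=12b of 12 (79bpm 3/8) — PASS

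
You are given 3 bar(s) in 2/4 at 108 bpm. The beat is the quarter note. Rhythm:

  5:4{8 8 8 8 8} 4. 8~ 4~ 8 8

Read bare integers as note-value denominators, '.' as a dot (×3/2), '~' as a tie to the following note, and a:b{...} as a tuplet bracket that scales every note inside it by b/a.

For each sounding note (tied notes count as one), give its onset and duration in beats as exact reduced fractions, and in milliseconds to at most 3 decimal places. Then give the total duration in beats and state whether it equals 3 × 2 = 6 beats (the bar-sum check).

1) 0.0ms=0b +222.222ms=2/5b
2) 222.222ms=2/5b +222.222ms=2/5b
3) 444.444ms=4/5b +222.222ms=2/5b
4) 666.667ms=6/5b +222.222ms=2/5b
5) 888.889ms=8/5b +222.222ms=2/5b
6) 1111.111ms=2b +833.333ms=3/2b
7) 1944.444ms=7/2b +1111.111ms=2b
8) 3055.556ms=11/2b +277.778ms=1/2b
Σ=6b of 6 (108bpm 2/4) — PASS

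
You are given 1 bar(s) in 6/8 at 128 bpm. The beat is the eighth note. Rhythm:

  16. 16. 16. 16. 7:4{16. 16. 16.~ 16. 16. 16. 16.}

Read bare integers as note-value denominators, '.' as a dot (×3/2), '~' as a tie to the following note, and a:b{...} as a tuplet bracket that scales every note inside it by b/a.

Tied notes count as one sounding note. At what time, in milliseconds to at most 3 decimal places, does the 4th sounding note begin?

1. 0.0ms @ 0 + 351.562ms (3/4)
2. 351.562ms @ 3/4 + 351.562ms (3/4)
3. 703.125ms @ 3/2 + 351.562ms (3/4)
4. 1054.688ms @ 9/4 + 351.562ms (3/4)
5. 1406.25ms @ 3 + 200.893ms (3/7)
6. 1607.143ms @ 24/7 + 200.893ms (3/7)
7. 1808.036ms @ 27/7 + 401.786ms (6/7)
8. 2209.821ms @ 33/7 + 200.893ms (3/7)
9. 2410.714ms @ 36/7 + 200.893ms (3/7)
10. 2611.607ms @ 39/7 + 200.893ms (3/7)

note 4 onset = 9/4b = 1054.688ms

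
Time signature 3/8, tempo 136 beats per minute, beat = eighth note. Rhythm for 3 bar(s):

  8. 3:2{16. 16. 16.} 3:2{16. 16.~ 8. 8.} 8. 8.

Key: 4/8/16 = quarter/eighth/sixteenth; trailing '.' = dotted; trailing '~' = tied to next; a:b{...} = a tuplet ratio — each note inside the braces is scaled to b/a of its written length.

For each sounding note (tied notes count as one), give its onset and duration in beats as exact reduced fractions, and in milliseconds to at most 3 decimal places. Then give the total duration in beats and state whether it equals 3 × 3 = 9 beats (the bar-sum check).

1) 0.0ms=0b +661.765ms=3/2b
2) 661.765ms=3/2b +220.588ms=1/2b
3) 882.353ms=2b +220.588ms=1/2b
4) 1102.941ms=5/2b +220.588ms=1/2b
5) 1323.529ms=3b +220.588ms=1/2b
6) 1544.118ms=7/2b +661.765ms=3/2b
7) 2205.882ms=5b +441.176ms=1b
8) 2647.059ms=6b +661.765ms=3/2b
9) 3308.824ms=15/2b +661.765ms=3/2b
Σ=9b of 9 (136bpm 3/8) — PASS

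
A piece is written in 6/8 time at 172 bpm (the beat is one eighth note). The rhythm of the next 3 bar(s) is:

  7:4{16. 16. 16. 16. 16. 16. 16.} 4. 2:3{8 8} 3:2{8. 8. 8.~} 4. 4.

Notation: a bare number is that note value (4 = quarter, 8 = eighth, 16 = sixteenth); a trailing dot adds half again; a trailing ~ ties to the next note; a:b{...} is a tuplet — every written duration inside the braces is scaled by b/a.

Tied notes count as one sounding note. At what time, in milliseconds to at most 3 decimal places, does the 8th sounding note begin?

note 8 onset = 3b = 1046.512ms

1. 0.0ms @ 0 + 149.502ms (3/7)
2. 149.502ms @ 3/7 + 149.502ms (3/7)
3. 299.003ms @ 6/7 + 149.502ms (3/7)
4. 448.505ms @ 9/7 + 149.502ms (3/7)
5. 598.007ms @ 12/7 + 149.502ms (3/7)
6. 747.508ms @ 15/7 + 149.502ms (3/7)
7. 897.01ms @ 18/7 + 149.502ms (3/7)
8. 1046.512ms @ 3 + 1046.512ms (3)
9. 2093.023ms @ 6 + 523.256ms (3/2)
10. 2616.279ms @ 15/2 + 523.256ms (3/2)
11. 3139.535ms @ 9 + 348.837ms (1)
12. 3488.372ms @ 10 + 348.837ms (1)
13. 3837.209ms @ 11 + 1395.349ms (4)
14. 5232.558ms @ 15 + 1046.512ms (3)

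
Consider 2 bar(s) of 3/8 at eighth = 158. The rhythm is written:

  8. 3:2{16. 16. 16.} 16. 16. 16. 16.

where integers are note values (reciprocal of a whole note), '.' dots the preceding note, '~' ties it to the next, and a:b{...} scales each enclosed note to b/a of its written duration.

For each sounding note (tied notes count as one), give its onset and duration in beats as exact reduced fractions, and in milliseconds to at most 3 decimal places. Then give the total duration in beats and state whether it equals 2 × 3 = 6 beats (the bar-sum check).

1) 0.0ms=0b +569.62ms=3/2b
2) 569.62ms=3/2b +189.873ms=1/2b
3) 759.494ms=2b +189.873ms=1/2b
4) 949.367ms=5/2b +189.873ms=1/2b
5) 1139.241ms=3b +284.81ms=3/4b
6) 1424.051ms=15/4b +284.81ms=3/4b
7) 1708.861ms=9/2b +284.81ms=3/4b
8) 1993.671ms=21/4b +284.81ms=3/4b
Σ=6b of 6 (158bpm 3/8) — PASS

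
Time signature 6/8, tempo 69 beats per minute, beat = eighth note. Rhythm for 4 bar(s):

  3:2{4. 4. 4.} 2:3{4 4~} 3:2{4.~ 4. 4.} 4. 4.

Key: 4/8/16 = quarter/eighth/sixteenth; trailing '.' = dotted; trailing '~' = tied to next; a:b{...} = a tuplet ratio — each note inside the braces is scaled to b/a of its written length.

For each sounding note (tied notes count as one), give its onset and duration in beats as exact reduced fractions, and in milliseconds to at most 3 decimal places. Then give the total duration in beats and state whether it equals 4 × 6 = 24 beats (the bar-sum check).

1) 0.0ms=0b +1739.13ms=2b
2) 1739.13ms=2b +1739.13ms=2b
3) 3478.261ms=4b +1739.13ms=2b
4) 5217.391ms=6b +2608.696ms=3b
5) 7826.087ms=9b +6086.957ms=7b
6) 13913.043ms=16b +1739.13ms=2b
7) 15652.174ms=18b +2608.696ms=3b
8) 18260.87ms=21b +2608.696ms=3b
Σ=24b of 24 (69bpm 6/8) — PASS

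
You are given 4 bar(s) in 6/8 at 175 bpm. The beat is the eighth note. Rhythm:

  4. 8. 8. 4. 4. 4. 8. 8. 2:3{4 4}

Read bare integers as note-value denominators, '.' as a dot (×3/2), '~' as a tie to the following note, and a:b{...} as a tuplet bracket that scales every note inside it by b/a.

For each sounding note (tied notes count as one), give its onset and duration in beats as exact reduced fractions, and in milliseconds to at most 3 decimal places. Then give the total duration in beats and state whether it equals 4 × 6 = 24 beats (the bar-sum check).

1) 0.0ms=0b +1028.571ms=3b
2) 1028.571ms=3b +514.286ms=3/2b
3) 1542.857ms=9/2b +514.286ms=3/2b
4) 2057.143ms=6b +1028.571ms=3b
5) 3085.714ms=9b +1028.571ms=3b
6) 4114.286ms=12b +1028.571ms=3b
7) 5142.857ms=15b +514.286ms=3/2b
8) 5657.143ms=33/2b +514.286ms=3/2b
9) 6171.429ms=18b +1028.571ms=3b
10) 7200.0ms=21b +1028.571ms=3b
Σ=24b of 24 (175bpm 6/8) — PASS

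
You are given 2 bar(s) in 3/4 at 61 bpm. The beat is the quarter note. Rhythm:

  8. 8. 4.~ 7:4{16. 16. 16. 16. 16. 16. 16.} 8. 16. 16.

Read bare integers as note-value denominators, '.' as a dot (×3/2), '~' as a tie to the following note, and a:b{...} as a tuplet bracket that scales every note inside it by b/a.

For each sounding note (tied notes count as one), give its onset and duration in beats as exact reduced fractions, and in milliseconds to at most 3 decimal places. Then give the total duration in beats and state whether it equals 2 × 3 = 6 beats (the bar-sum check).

1) 0.0ms=0b +737.705ms=3/4b
2) 737.705ms=3/4b +737.705ms=3/4b
3) 1475.41ms=3/2b +1686.183ms=12/7b
4) 3161.593ms=45/14b +210.773ms=3/14b
5) 3372.365ms=24/7b +210.773ms=3/14b
6) 3583.138ms=51/14b +210.773ms=3/14b
7) 3793.911ms=27/7b +210.773ms=3/14b
8) 4004.684ms=57/14b +210.773ms=3/14b
9) 4215.457ms=30/7b +210.773ms=3/14b
10) 4426.23ms=9/2b +737.705ms=3/4b
11) 5163.934ms=21/4b +368.852ms=3/8b
12) 5532.787ms=45/8b +368.852ms=3/8b
Σ=6b of 6 (61bpm 3/4) — PASS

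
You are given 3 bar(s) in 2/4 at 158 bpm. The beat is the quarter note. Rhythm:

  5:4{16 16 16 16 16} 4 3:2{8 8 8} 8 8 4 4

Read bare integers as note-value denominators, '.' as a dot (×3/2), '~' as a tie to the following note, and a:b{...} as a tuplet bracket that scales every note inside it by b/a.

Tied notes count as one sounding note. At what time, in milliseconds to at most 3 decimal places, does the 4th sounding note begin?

note 4 onset = 3/5b = 227.848ms

1. 0.0ms @ 0 + 75.949ms (1/5)
2. 75.949ms @ 1/5 + 75.949ms (1/5)
3. 151.899ms @ 2/5 + 75.949ms (1/5)
4. 227.848ms @ 3/5 + 75.949ms (1/5)
5. 303.797ms @ 4/5 + 75.949ms (1/5)
6. 379.747ms @ 1 + 379.747ms (1)
7. 759.494ms @ 2 + 126.582ms (1/3)
8. 886.076ms @ 7/3 + 126.582ms (1/3)
9. 1012.658ms @ 8/3 + 126.582ms (1/3)
10. 1139.241ms @ 3 + 189.873ms (1/2)
11. 1329.114ms @ 7/2 + 189.873ms (1/2)
12. 1518.987ms @ 4 + 379.747ms (1)
13. 1898.734ms @ 5 + 379.747ms (1)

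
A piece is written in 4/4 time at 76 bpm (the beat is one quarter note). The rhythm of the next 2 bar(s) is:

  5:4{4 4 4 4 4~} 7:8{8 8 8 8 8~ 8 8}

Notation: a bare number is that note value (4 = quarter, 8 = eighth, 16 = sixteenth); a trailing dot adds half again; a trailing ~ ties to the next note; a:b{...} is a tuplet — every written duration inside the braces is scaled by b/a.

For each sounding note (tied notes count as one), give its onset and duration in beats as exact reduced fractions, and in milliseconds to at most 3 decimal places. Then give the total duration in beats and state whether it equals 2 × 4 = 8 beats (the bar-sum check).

1) 0.0ms=0b +631.579ms=4/5b
2) 631.579ms=4/5b +631.579ms=4/5b
3) 1263.158ms=8/5b +631.579ms=4/5b
4) 1894.737ms=12/5b +631.579ms=4/5b
5) 2526.316ms=16/5b +1082.707ms=48/35b
6) 3609.023ms=32/7b +451.128ms=4/7b
7) 4060.15ms=36/7b +451.128ms=4/7b
8) 4511.278ms=40/7b +451.128ms=4/7b
9) 4962.406ms=44/7b +902.256ms=8/7b
10) 5864.662ms=52/7b +451.128ms=4/7b
Σ=8b of 8 (76bpm 4/4) — PASS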